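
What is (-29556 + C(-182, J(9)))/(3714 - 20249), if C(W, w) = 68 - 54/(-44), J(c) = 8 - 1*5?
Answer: 648709/363770 ≈ 1.7833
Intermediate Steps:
J(c) = 3 (J(c) = 8 - 5 = 3)
C(W, w) = 1523/22 (C(W, w) = 68 - 54*(-1/44) = 68 + 27/22 = 1523/22)
(-29556 + C(-182, J(9)))/(3714 - 20249) = (-29556 + 1523/22)/(3714 - 20249) = -648709/22/(-16535) = -648709/22*(-1/16535) = 648709/363770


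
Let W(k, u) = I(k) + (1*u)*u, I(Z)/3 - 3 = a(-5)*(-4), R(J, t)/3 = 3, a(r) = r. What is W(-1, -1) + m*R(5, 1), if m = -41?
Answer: -299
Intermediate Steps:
R(J, t) = 9 (R(J, t) = 3*3 = 9)
I(Z) = 69 (I(Z) = 9 + 3*(-5*(-4)) = 9 + 3*20 = 9 + 60 = 69)
W(k, u) = 69 + u² (W(k, u) = 69 + (1*u)*u = 69 + u*u = 69 + u²)
W(-1, -1) + m*R(5, 1) = (69 + (-1)²) - 41*9 = (69 + 1) - 369 = 70 - 369 = -299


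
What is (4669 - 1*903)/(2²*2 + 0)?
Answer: 1883/4 ≈ 470.75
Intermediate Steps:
(4669 - 1*903)/(2²*2 + 0) = (4669 - 903)/(4*2 + 0) = 3766/(8 + 0) = 3766/8 = 3766*(⅛) = 1883/4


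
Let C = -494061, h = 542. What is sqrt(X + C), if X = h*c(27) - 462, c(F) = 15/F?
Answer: I*sqrt(4447997)/3 ≈ 703.01*I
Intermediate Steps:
X = -1448/9 (X = 542*(15/27) - 462 = 542*(15*(1/27)) - 462 = 542*(5/9) - 462 = 2710/9 - 462 = -1448/9 ≈ -160.89)
sqrt(X + C) = sqrt(-1448/9 - 494061) = sqrt(-4447997/9) = I*sqrt(4447997)/3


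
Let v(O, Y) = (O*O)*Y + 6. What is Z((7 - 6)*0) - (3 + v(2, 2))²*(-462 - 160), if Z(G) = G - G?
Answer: 179758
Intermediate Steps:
v(O, Y) = 6 + Y*O² (v(O, Y) = O²*Y + 6 = Y*O² + 6 = 6 + Y*O²)
Z(G) = 0
Z((7 - 6)*0) - (3 + v(2, 2))²*(-462 - 160) = 0 - (3 + (6 + 2*2²))²*(-462 - 160) = 0 - (3 + (6 + 2*4))²*(-622) = 0 - (3 + (6 + 8))²*(-622) = 0 - (3 + 14)²*(-622) = 0 - 17²*(-622) = 0 - 289*(-622) = 0 - 1*(-179758) = 0 + 179758 = 179758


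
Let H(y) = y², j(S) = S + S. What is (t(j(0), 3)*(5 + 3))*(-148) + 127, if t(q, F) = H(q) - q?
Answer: 127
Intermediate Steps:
j(S) = 2*S
t(q, F) = q² - q
(t(j(0), 3)*(5 + 3))*(-148) + 127 = (((2*0)*(-1 + 2*0))*(5 + 3))*(-148) + 127 = ((0*(-1 + 0))*8)*(-148) + 127 = ((0*(-1))*8)*(-148) + 127 = (0*8)*(-148) + 127 = 0*(-148) + 127 = 0 + 127 = 127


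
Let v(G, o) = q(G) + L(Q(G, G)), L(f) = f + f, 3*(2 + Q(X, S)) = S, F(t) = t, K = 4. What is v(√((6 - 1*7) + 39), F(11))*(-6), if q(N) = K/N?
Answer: 24 - 88*√38/19 ≈ -4.5510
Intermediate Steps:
q(N) = 4/N
Q(X, S) = -2 + S/3
L(f) = 2*f
v(G, o) = -4 + 4/G + 2*G/3 (v(G, o) = 4/G + 2*(-2 + G/3) = 4/G + (-4 + 2*G/3) = -4 + 4/G + 2*G/3)
v(√((6 - 1*7) + 39), F(11))*(-6) = (-4 + 4/(√((6 - 1*7) + 39)) + 2*√((6 - 1*7) + 39)/3)*(-6) = (-4 + 4/(√((6 - 7) + 39)) + 2*√((6 - 7) + 39)/3)*(-6) = (-4 + 4/(√(-1 + 39)) + 2*√(-1 + 39)/3)*(-6) = (-4 + 4/(√38) + 2*√38/3)*(-6) = (-4 + 4*(√38/38) + 2*√38/3)*(-6) = (-4 + 2*√38/19 + 2*√38/3)*(-6) = (-4 + 44*√38/57)*(-6) = 24 - 88*√38/19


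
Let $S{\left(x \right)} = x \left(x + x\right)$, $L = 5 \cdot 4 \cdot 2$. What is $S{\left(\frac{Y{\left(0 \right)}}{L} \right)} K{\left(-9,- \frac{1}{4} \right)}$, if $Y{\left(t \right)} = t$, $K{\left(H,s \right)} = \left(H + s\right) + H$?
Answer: $0$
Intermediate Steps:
$K{\left(H,s \right)} = s + 2 H$
$L = 40$ ($L = 20 \cdot 2 = 40$)
$S{\left(x \right)} = 2 x^{2}$ ($S{\left(x \right)} = x 2 x = 2 x^{2}$)
$S{\left(\frac{Y{\left(0 \right)}}{L} \right)} K{\left(-9,- \frac{1}{4} \right)} = 2 \left(\frac{0}{40}\right)^{2} \left(- \frac{1}{4} + 2 \left(-9\right)\right) = 2 \left(0 \cdot \frac{1}{40}\right)^{2} \left(\left(-1\right) \frac{1}{4} - 18\right) = 2 \cdot 0^{2} \left(- \frac{1}{4} - 18\right) = 2 \cdot 0 \left(- \frac{73}{4}\right) = 0 \left(- \frac{73}{4}\right) = 0$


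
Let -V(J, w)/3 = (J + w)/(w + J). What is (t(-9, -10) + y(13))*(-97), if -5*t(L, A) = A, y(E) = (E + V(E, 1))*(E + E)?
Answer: -25414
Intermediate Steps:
V(J, w) = -3 (V(J, w) = -3*(J + w)/(w + J) = -3*(J + w)/(J + w) = -3*1 = -3)
y(E) = 2*E*(-3 + E) (y(E) = (E - 3)*(E + E) = (-3 + E)*(2*E) = 2*E*(-3 + E))
t(L, A) = -A/5
(t(-9, -10) + y(13))*(-97) = (-⅕*(-10) + 2*13*(-3 + 13))*(-97) = (2 + 2*13*10)*(-97) = (2 + 260)*(-97) = 262*(-97) = -25414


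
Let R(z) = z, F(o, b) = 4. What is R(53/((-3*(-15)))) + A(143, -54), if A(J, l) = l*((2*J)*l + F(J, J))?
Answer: 37519253/45 ≈ 8.3376e+5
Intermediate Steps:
A(J, l) = l*(4 + 2*J*l) (A(J, l) = l*((2*J)*l + 4) = l*(2*J*l + 4) = l*(4 + 2*J*l))
R(53/((-3*(-15)))) + A(143, -54) = 53/((-3*(-15))) + 2*(-54)*(2 + 143*(-54)) = 53/45 + 2*(-54)*(2 - 7722) = 53*(1/45) + 2*(-54)*(-7720) = 53/45 + 833760 = 37519253/45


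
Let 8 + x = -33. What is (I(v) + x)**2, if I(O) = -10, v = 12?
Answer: 2601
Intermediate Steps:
x = -41 (x = -8 - 33 = -41)
(I(v) + x)**2 = (-10 - 41)**2 = (-51)**2 = 2601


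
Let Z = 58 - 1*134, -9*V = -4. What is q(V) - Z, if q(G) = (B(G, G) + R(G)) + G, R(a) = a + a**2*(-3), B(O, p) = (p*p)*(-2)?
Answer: 6148/81 ≈ 75.901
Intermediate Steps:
B(O, p) = -2*p**2 (B(O, p) = p**2*(-2) = -2*p**2)
V = 4/9 (V = -1/9*(-4) = 4/9 ≈ 0.44444)
Z = -76 (Z = 58 - 134 = -76)
R(a) = a - 3*a**2
q(G) = G - 2*G**2 + G*(1 - 3*G) (q(G) = (-2*G**2 + G*(1 - 3*G)) + G = G - 2*G**2 + G*(1 - 3*G))
q(V) - Z = 4*(2 - 5*4/9)/9 - 1*(-76) = 4*(2 - 20/9)/9 + 76 = (4/9)*(-2/9) + 76 = -8/81 + 76 = 6148/81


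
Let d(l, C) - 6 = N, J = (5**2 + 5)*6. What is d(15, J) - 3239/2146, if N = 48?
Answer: 112645/2146 ≈ 52.491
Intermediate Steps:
J = 180 (J = (25 + 5)*6 = 30*6 = 180)
d(l, C) = 54 (d(l, C) = 6 + 48 = 54)
d(15, J) - 3239/2146 = 54 - 3239/2146 = 112645/2146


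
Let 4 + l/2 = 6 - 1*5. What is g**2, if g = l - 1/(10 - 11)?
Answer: 25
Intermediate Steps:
l = -6 (l = -8 + 2*(6 - 1*5) = -8 + 2*(6 - 5) = -8 + 2*1 = -8 + 2 = -6)
g = -5 (g = -6 - 1/(10 - 11) = -6 - 1/(-1) = -6 - 1*(-1) = -6 + 1 = -5)
g**2 = (-5)**2 = 25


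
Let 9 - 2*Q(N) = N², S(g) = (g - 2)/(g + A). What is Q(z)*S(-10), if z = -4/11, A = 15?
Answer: -6438/605 ≈ -10.641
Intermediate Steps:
z = -4/11 (z = -4*1/11 = -4/11 ≈ -0.36364)
S(g) = (-2 + g)/(15 + g) (S(g) = (g - 2)/(g + 15) = (-2 + g)/(15 + g))
Q(N) = 9/2 - N²/2
Q(z)*S(-10) = (9/2 - (-4/11)²/2)*((-2 - 10)/(15 - 10)) = (9/2 - ½*16/121)*(-12/5) = (9/2 - 8/121)*((⅕)*(-12)) = (1073/242)*(-12/5) = -6438/605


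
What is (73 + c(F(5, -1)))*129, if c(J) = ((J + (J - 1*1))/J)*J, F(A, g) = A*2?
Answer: 11868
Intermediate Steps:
F(A, g) = 2*A
c(J) = -1 + 2*J (c(J) = ((J + (J - 1))/J)*J = ((J + (-1 + J))/J)*J = ((-1 + 2*J)/J)*J = -1 + 2*J)
(73 + c(F(5, -1)))*129 = (73 + (-1 + 2*(2*5)))*129 = (73 + (-1 + 2*10))*129 = (73 + (-1 + 20))*129 = (73 + 19)*129 = 92*129 = 11868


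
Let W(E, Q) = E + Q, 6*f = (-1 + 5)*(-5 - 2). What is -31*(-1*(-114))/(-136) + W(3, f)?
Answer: 4961/204 ≈ 24.319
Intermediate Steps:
f = -14/3 (f = ((-1 + 5)*(-5 - 2))/6 = (4*(-7))/6 = (⅙)*(-28) = -14/3 ≈ -4.6667)
-31*(-1*(-114))/(-136) + W(3, f) = -31*(-1*(-114))/(-136) + (3 - 14/3) = -3534*(-1)/136 - 5/3 = -31*(-57/68) - 5/3 = 1767/68 - 5/3 = 4961/204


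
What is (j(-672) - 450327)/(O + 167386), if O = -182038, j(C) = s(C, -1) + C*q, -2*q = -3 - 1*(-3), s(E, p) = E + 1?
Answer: 225499/7326 ≈ 30.781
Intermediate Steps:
s(E, p) = 1 + E
q = 0 (q = -(-3 - 1*(-3))/2 = -(-3 + 3)/2 = -½*0 = 0)
j(C) = 1 + C (j(C) = (1 + C) + C*0 = (1 + C) + 0 = 1 + C)
(j(-672) - 450327)/(O + 167386) = ((1 - 672) - 450327)/(-182038 + 167386) = (-671 - 450327)/(-14652) = -450998*(-1/14652) = 225499/7326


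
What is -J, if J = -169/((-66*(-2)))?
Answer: 169/132 ≈ 1.2803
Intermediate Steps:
J = -169/132 ≈ -1.2803
-J = -1*(-169/132) = 169/132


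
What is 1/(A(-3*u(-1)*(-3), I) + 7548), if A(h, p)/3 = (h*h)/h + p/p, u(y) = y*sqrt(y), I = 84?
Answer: 839/6335370 + I/2111790 ≈ 0.00013243 + 4.7353e-7*I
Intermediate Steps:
u(y) = y**(3/2)
A(h, p) = 3 + 3*h (A(h, p) = 3*((h*h)/h + p/p) = 3*(h**2/h + 1) = 3*(h + 1) = 3*(1 + h) = 3 + 3*h)
1/(A(-3*u(-1)*(-3), I) + 7548) = 1/((3 + 3*(-(-3)*I*(-3))) + 7548) = 1/((3 + 3*((3*I)*(-3))) + 7548) = 1/((3 + 3*(-9*I)) + 7548) = 1/((3 - 27*I) + 7548) = 1/(7551 - 27*I) = (7551 + 27*I)/57018330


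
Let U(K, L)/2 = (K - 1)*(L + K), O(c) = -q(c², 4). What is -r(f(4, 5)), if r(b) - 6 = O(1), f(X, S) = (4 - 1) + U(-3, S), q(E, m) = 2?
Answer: -4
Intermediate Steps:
O(c) = -2 (O(c) = -1*2 = -2)
U(K, L) = 2*(-1 + K)*(K + L) (U(K, L) = 2*((K - 1)*(L + K)) = 2*((-1 + K)*(K + L)) = 2*(-1 + K)*(K + L))
f(X, S) = 27 - 8*S (f(X, S) = (4 - 1) + (-2*(-3) - 2*S + 2*(-3)² + 2*(-3)*S) = 3 + (6 - 2*S + 2*9 - 6*S) = 3 + (6 - 2*S + 18 - 6*S) = 3 + (24 - 8*S) = 27 - 8*S)
r(b) = 4 (r(b) = 6 - 2 = 4)
-r(f(4, 5)) = -1*4 = -4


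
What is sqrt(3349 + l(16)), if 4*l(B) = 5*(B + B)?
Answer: sqrt(3389) ≈ 58.215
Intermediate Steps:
l(B) = 5*B/2 (l(B) = (5*(B + B))/4 = (5*(2*B))/4 = (10*B)/4 = 5*B/2)
sqrt(3349 + l(16)) = sqrt(3349 + (5/2)*16) = sqrt(3349 + 40) = sqrt(3389)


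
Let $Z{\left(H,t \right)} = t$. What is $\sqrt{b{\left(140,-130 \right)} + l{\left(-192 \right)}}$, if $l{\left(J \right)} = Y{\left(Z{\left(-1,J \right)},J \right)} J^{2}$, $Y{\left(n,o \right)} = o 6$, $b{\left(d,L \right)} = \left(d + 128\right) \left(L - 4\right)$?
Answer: $2 i \sqrt{10625810} \approx 6519.5 i$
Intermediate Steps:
$b{\left(d,L \right)} = \left(-4 + L\right) \left(128 + d\right)$ ($b{\left(d,L \right)} = \left(128 + d\right) \left(-4 + L\right) = \left(-4 + L\right) \left(128 + d\right)$)
$Y{\left(n,o \right)} = 6 o$
$l{\left(J \right)} = 6 J^{3}$ ($l{\left(J \right)} = 6 J J^{2} = 6 J^{3}$)
$\sqrt{b{\left(140,-130 \right)} + l{\left(-192 \right)}} = \sqrt{\left(-512 - 560 + 128 \left(-130\right) - 18200\right) + 6 \left(-192\right)^{3}} = \sqrt{\left(-512 - 560 - 16640 - 18200\right) + 6 \left(-7077888\right)} = \sqrt{-35912 - 42467328} = \sqrt{-42503240} = 2 i \sqrt{10625810}$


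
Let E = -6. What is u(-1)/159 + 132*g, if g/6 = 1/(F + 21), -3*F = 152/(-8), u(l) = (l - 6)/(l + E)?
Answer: 188933/6519 ≈ 28.982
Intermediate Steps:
u(l) = 1 (u(l) = (l - 6)/(l - 6) = (-6 + l)/(-6 + l) = 1)
F = 19/3 (F = -152/(3*(-8)) = -152*(-1)/(3*8) = -⅓*(-19) = 19/3 ≈ 6.3333)
g = 9/41 (g = 6/(19/3 + 21) = 6/(82/3) = 6*(3/82) = 9/41 ≈ 0.21951)
u(-1)/159 + 132*g = 1/159 + 132*(9/41) = 1*(1/159) + 1188/41 = 1/159 + 1188/41 = 188933/6519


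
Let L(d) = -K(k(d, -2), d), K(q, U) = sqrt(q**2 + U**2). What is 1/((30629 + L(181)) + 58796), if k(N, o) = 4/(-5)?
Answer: 2235625/199919946584 + 5*sqrt(819041)/199919946584 ≈ 1.1205e-5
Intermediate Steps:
k(N, o) = -4/5 (k(N, o) = 4*(-1/5) = -4/5)
K(q, U) = sqrt(U**2 + q**2)
L(d) = -sqrt(16/25 + d**2) (L(d) = -sqrt(d**2 + (-4/5)**2) = -sqrt(d**2 + 16/25) = -sqrt(16/25 + d**2))
1/((30629 + L(181)) + 58796) = 1/((30629 - sqrt(16 + 25*181**2)/5) + 58796) = 1/((30629 - sqrt(16 + 25*32761)/5) + 58796) = 1/((30629 - sqrt(16 + 819025)/5) + 58796) = 1/((30629 - sqrt(819041)/5) + 58796) = 1/(89425 - sqrt(819041)/5)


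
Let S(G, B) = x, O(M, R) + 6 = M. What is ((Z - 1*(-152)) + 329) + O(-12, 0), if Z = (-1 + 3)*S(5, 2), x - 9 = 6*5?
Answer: 541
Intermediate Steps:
O(M, R) = -6 + M
x = 39 (x = 9 + 6*5 = 9 + 30 = 39)
S(G, B) = 39
Z = 78 (Z = (-1 + 3)*39 = 2*39 = 78)
((Z - 1*(-152)) + 329) + O(-12, 0) = ((78 - 1*(-152)) + 329) + (-6 - 12) = ((78 + 152) + 329) - 18 = (230 + 329) - 18 = 559 - 18 = 541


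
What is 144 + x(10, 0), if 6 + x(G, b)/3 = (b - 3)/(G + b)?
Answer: 1251/10 ≈ 125.10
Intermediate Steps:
x(G, b) = -18 + 3*(-3 + b)/(G + b) (x(G, b) = -18 + 3*((b - 3)/(G + b)) = -18 + 3*((-3 + b)/(G + b)) = -18 + 3*(-3 + b)/(G + b))
144 + x(10, 0) = 144 + 3*(-3 - 6*10 - 5*0)/(10 + 0) = 144 + 3*(-3 - 60 + 0)/10 = 144 + 3*(⅒)*(-63) = 144 - 189/10 = 1251/10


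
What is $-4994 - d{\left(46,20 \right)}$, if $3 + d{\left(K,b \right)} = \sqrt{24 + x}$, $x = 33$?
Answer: $-4991 - \sqrt{57} \approx -4998.5$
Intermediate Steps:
$d{\left(K,b \right)} = -3 + \sqrt{57}$ ($d{\left(K,b \right)} = -3 + \sqrt{24 + 33} = -3 + \sqrt{57}$)
$-4994 - d{\left(46,20 \right)} = -4994 - \left(-3 + \sqrt{57}\right) = -4994 + \left(3 - \sqrt{57}\right) = -4991 - \sqrt{57}$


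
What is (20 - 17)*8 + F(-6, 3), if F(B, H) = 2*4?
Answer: 32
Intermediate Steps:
F(B, H) = 8
(20 - 17)*8 + F(-6, 3) = (20 - 17)*8 + 8 = 3*8 + 8 = 24 + 8 = 32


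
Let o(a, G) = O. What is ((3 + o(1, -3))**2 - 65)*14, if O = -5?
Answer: -854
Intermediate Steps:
o(a, G) = -5
((3 + o(1, -3))**2 - 65)*14 = ((3 - 5)**2 - 65)*14 = ((-2)**2 - 65)*14 = (4 - 65)*14 = -61*14 = -854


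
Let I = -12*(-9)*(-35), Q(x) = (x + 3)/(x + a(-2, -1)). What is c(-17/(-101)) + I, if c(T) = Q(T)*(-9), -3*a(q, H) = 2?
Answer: -562140/151 ≈ -3722.8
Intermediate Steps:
a(q, H) = -2/3 (a(q, H) = -1/3*2 = -2/3)
Q(x) = (3 + x)/(-2/3 + x) (Q(x) = (x + 3)/(x - 2/3) = (3 + x)/(-2/3 + x))
c(T) = -27*(3 + T)/(-2 + 3*T) (c(T) = (3*(3 + T)/(-2 + 3*T))*(-9) = -27*(3 + T)/(-2 + 3*T))
I = -3780 (I = 108*(-35) = -3780)
c(-17/(-101)) + I = 27*(-3 - (-17)/(-101))/(-2 + 3*(-17/(-101))) - 3780 = 27*(-3 - (-17)*(-1)/101)/(-2 + 3*(-17*(-1/101))) - 3780 = 27*(-3 - 1*17/101)/(-2 + 3*(17/101)) - 3780 = 27*(-3 - 17/101)/(-2 + 51/101) - 3780 = 27*(-320/101)/(-151/101) - 3780 = 27*(-101/151)*(-320/101) - 3780 = 8640/151 - 3780 = -562140/151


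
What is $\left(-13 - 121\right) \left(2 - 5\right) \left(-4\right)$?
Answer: $-1608$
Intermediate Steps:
$\left(-13 - 121\right) \left(2 - 5\right) \left(-4\right) = - 134 \left(\left(-3\right) \left(-4\right)\right) = \left(-134\right) 12 = -1608$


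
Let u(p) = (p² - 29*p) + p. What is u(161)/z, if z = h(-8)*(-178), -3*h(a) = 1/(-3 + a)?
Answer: -706629/178 ≈ -3969.8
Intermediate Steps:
h(a) = -1/(3*(-3 + a))
z = -178/33 (z = -1/(-9 + 3*(-8))*(-178) = -1/(-9 - 24)*(-178) = -1/(-33)*(-178) = -1*(-1/33)*(-178) = (1/33)*(-178) = -178/33 ≈ -5.3939)
u(p) = p² - 28*p
u(161)/z = (161*(-28 + 161))/(-178/33) = (161*133)*(-33/178) = 21413*(-33/178) = -706629/178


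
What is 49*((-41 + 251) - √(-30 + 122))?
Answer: 10290 - 98*√23 ≈ 9820.0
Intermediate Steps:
49*((-41 + 251) - √(-30 + 122)) = 49*(210 - √92) = 49*(210 - 2*√23) = 10290 - 98*√23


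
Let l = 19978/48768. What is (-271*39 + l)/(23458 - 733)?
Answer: -257704507/554126400 ≈ -0.46506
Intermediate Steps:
l = 9989/24384 (l = 19978*(1/48768) = 9989/24384 ≈ 0.40965)
(-271*39 + l)/(23458 - 733) = (-271*39 + 9989/24384)/(23458 - 733) = (-10569 + 9989/24384)/22725 = -257704507/24384*1/22725 = -257704507/554126400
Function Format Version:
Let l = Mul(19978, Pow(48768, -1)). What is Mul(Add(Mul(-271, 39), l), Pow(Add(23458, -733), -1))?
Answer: Rational(-257704507, 554126400) ≈ -0.46506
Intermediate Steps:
l = Rational(9989, 24384) (l = Mul(19978, Rational(1, 48768)) = Rational(9989, 24384) ≈ 0.40965)
Mul(Add(Mul(-271, 39), l), Pow(Add(23458, -733), -1)) = Mul(Add(Mul(-271, 39), Rational(9989, 24384)), Pow(Add(23458, -733), -1)) = Mul(Add(-10569, Rational(9989, 24384)), Pow(22725, -1)) = Mul(Rational(-257704507, 24384), Rational(1, 22725)) = Rational(-257704507, 554126400)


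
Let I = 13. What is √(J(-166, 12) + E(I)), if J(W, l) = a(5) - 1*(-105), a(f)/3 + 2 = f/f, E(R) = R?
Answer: √115 ≈ 10.724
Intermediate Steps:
a(f) = -3 (a(f) = -6 + 3*(f/f) = -6 + 3*1 = -6 + 3 = -3)
J(W, l) = 102 (J(W, l) = -3 - 1*(-105) = -3 + 105 = 102)
√(J(-166, 12) + E(I)) = √(102 + 13) = √115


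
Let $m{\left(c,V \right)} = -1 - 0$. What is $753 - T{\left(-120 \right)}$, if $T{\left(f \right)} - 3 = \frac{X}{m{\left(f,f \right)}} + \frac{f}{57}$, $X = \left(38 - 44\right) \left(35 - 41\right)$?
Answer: $\frac{14974}{19} \approx 788.11$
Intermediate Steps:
$m{\left(c,V \right)} = -1$ ($m{\left(c,V \right)} = -1 + 0 = -1$)
$X = 36$ ($X = \left(-6\right) \left(-6\right) = 36$)
$T{\left(f \right)} = -33 + \frac{f}{57}$ ($T{\left(f \right)} = 3 + \left(\frac{36}{-1} + \frac{f}{57}\right) = 3 + \left(36 \left(-1\right) + f \frac{1}{57}\right) = 3 + \left(-36 + \frac{f}{57}\right) = -33 + \frac{f}{57}$)
$753 - T{\left(-120 \right)} = 753 - \left(-33 + \frac{1}{57} \left(-120\right)\right) = 753 - \left(-33 - \frac{40}{19}\right) = 753 - - \frac{667}{19} = 753 + \frac{667}{19} = \frac{14974}{19}$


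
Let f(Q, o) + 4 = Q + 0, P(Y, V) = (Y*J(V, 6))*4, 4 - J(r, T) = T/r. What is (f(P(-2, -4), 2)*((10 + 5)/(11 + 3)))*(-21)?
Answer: 1080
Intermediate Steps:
J(r, T) = 4 - T/r
P(Y, V) = 4*Y*(4 - 6/V) (P(Y, V) = (Y*(4 - 1*6/V))*4 = (Y*(4 - 6/V))*4 = 4*Y*(4 - 6/V))
f(Q, o) = -4 + Q (f(Q, o) = -4 + (Q + 0) = -4 + Q)
(f(P(-2, -4), 2)*((10 + 5)/(11 + 3)))*(-21) = ((-4 + (16*(-2) - 24*(-2)/(-4)))*((10 + 5)/(11 + 3)))*(-21) = ((-4 + (-32 - 24*(-2)*(-¼)))*(15/14))*(-21) = ((-4 + (-32 - 12))*(15*(1/14)))*(-21) = ((-4 - 44)*(15/14))*(-21) = -48*15/14*(-21) = -360/7*(-21) = 1080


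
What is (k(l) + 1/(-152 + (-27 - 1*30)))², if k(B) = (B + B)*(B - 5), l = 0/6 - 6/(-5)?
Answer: 2273096329/27300625 ≈ 83.262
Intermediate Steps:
l = 6/5 (l = 0*(⅙) - 6*(-⅕) = 0 + 6/5 = 6/5 ≈ 1.2000)
k(B) = 2*B*(-5 + B) (k(B) = (2*B)*(-5 + B) = 2*B*(-5 + B))
(k(l) + 1/(-152 + (-27 - 1*30)))² = (2*(6/5)*(-5 + 6/5) + 1/(-152 + (-27 - 1*30)))² = (2*(6/5)*(-19/5) + 1/(-152 + (-27 - 30)))² = (-228/25 + 1/(-152 - 57))² = (-228/25 + 1/(-209))² = (-228/25 - 1/209)² = (-47677/5225)² = 2273096329/27300625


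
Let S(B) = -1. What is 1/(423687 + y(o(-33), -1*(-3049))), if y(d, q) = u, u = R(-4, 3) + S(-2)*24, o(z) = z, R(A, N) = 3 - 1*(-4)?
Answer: 1/423670 ≈ 2.3603e-6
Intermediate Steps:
R(A, N) = 7 (R(A, N) = 3 + 4 = 7)
u = -17 (u = 7 - 1*24 = 7 - 24 = -17)
y(d, q) = -17
1/(423687 + y(o(-33), -1*(-3049))) = 1/(423687 - 17) = 1/423670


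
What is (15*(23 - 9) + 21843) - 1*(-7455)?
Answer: 29508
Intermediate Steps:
(15*(23 - 9) + 21843) - 1*(-7455) = (15*14 + 21843) + 7455 = (210 + 21843) + 7455 = 22053 + 7455 = 29508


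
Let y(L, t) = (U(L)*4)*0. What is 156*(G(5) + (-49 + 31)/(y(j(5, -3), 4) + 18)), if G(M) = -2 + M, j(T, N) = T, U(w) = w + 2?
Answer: 312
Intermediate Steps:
U(w) = 2 + w
y(L, t) = 0 (y(L, t) = ((2 + L)*4)*0 = (8 + 4*L)*0 = 0)
156*(G(5) + (-49 + 31)/(y(j(5, -3), 4) + 18)) = 156*((-2 + 5) + (-49 + 31)/(0 + 18)) = 156*(3 - 18/18) = 156*(3 - 18*1/18) = 156*(3 - 1) = 156*2 = 312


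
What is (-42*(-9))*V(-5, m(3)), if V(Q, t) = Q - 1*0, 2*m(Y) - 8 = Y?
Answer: -1890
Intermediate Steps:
m(Y) = 4 + Y/2
V(Q, t) = Q (V(Q, t) = Q + 0 = Q)
(-42*(-9))*V(-5, m(3)) = -42*(-9)*(-5) = 378*(-5) = -1890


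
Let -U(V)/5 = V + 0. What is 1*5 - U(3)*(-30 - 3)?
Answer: -490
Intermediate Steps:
U(V) = -5*V (U(V) = -5*(V + 0) = -5*V)
1*5 - U(3)*(-30 - 3) = 1*5 - (-5*3)*(-30 - 3) = 5 - (-15)*(-33) = 5 - 1*495 = 5 - 495 = -490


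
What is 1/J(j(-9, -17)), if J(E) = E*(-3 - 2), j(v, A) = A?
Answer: 1/85 ≈ 0.011765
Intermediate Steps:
J(E) = -5*E (J(E) = E*(-5) = -5*E)
1/J(j(-9, -17)) = 1/(-5*(-17)) = 1/85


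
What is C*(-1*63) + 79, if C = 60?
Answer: -3701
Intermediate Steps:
C*(-1*63) + 79 = 60*(-1*63) + 79 = 60*(-63) + 79 = -3780 + 79 = -3701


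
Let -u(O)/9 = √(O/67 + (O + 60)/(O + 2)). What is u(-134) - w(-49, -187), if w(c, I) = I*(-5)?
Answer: -935 - 3*I*√6270/22 ≈ -935.0 - 10.798*I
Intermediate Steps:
w(c, I) = -5*I
u(O) = -9*√(O/67 + (60 + O)/(2 + O)) (u(O) = -9*√(O/67 + (O + 60)/(O + 2)) = -9*√(O*(1/67) + (60 + O)/(2 + O)) = -9*√(O/67 + (60 + O)/(2 + O)))
u(-134) - w(-49, -187) = -9*√67*√((4020 + 67*(-134) - 134*(2 - 134))/(2 - 134))/67 - (-5)*(-187) = -9*√67*√((4020 - 8978 - 134*(-132))/(-132))/67 - 1*935 = -9*√67*√(-(4020 - 8978 + 17688)/132)/67 - 935 = -9*√67*√(-1/132*12730)/67 - 935 = -9*√67*√(-6365/66)/67 - 935 = -9*√67*I*√420090/66/67 - 935 = -3*I*√6270/22 - 935 = -935 - 3*I*√6270/22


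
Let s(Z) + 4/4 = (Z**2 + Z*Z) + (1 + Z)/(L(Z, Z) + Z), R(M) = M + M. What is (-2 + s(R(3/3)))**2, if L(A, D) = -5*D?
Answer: 1369/64 ≈ 21.391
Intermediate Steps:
R(M) = 2*M
s(Z) = -1 + 2*Z**2 - (1 + Z)/(4*Z) (s(Z) = -1 + ((Z**2 + Z*Z) + (1 + Z)/(-5*Z + Z)) = -1 + ((Z**2 + Z**2) + (1 + Z)/((-4*Z))) = -1 + (2*Z**2 + (1 + Z)*(-1/(4*Z))) = -1 + (2*Z**2 - (1 + Z)/(4*Z)) = -1 + 2*Z**2 - (1 + Z)/(4*Z))
(-2 + s(R(3/3)))**2 = (-2 + (-1 - 10*3/3 + 8*(2*(3/3))**3)/(4*((2*(3/3)))))**2 = (-2 + (-1 - 10*3*(1/3) + 8*(2*(3*(1/3)))**3)/(4*((2*(3*(1/3))))))**2 = (-2 + (-1 - 10 + 8*(2*1)**3)/(4*((2*1))))**2 = (-2 + (1/4)*(-1 - 5*2 + 8*2**3)/2)**2 = (-2 + (1/4)*(1/2)*(-1 - 10 + 8*8))**2 = (-2 + (1/4)*(1/2)*(-1 - 10 + 64))**2 = (-2 + (1/4)*(1/2)*53)**2 = (-2 + 53/8)**2 = (37/8)**2 = 1369/64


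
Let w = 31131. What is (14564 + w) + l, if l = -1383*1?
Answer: 44312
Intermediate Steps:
l = -1383
(14564 + w) + l = (14564 + 31131) - 1383 = 45695 - 1383 = 44312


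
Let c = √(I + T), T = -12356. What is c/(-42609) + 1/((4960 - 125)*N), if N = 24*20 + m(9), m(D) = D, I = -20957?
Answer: 1/2364315 - I*√33313/42609 ≈ 4.2296e-7 - 0.0042836*I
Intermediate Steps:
c = I*√33313 (c = √(-20957 - 12356) = √(-33313) = I*√33313 ≈ 182.52*I)
N = 489 (N = 24*20 + 9 = 480 + 9 = 489)
c/(-42609) + 1/((4960 - 125)*N) = (I*√33313)/(-42609) + 1/((4960 - 125)*489) = (I*√33313)*(-1/42609) + (1/489)/4835 = -I*√33313/42609 + (1/4835)*(1/489) = -I*√33313/42609 + 1/2364315 = 1/2364315 - I*√33313/42609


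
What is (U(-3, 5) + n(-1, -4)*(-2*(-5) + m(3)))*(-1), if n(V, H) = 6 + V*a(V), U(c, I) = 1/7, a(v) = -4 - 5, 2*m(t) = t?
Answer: -2417/14 ≈ -172.64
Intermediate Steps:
m(t) = t/2
a(v) = -9
U(c, I) = ⅐ (U(c, I) = 1*(⅐) = ⅐)
n(V, H) = 6 - 9*V (n(V, H) = 6 + V*(-9) = 6 - 9*V)
(U(-3, 5) + n(-1, -4)*(-2*(-5) + m(3)))*(-1) = (⅐ + (6 - 9*(-1))*(-2*(-5) + (½)*3))*(-1) = (⅐ + (6 + 9)*(10 + 3/2))*(-1) = (⅐ + 15*(23/2))*(-1) = (⅐ + 345/2)*(-1) = (2417/14)*(-1) = -2417/14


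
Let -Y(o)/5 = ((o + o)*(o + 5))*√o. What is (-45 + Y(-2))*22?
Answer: -990 + 1320*I*√2 ≈ -990.0 + 1866.8*I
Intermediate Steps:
Y(o) = -10*o^(3/2)*(5 + o) (Y(o) = -5*(o + o)*(o + 5)*√o = -5*(2*o)*(5 + o)*√o = -5*2*o*(5 + o)*√o = -10*o^(3/2)*(5 + o))
(-45 + Y(-2))*22 = (-45 + 10*(-2)^(3/2)*(-5 - 1*(-2)))*22 = (-45 + 10*(-2*I*√2)*(-5 + 2))*22 = (-45 + 10*(-2*I*√2)*(-3))*22 = (-45 + 60*I*√2)*22 = -990 + 1320*I*√2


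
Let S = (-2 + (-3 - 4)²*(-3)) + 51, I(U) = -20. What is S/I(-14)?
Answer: 49/10 ≈ 4.9000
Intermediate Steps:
S = -98 (S = (-2 + (-7)²*(-3)) + 51 = (-2 + 49*(-3)) + 51 = (-2 - 147) + 51 = -149 + 51 = -98)
S/I(-14) = -98/(-20) = -98*(-1/20) = 49/10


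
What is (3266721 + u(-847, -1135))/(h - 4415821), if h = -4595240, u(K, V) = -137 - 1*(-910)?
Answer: -3267494/9011061 ≈ -0.36261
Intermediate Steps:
u(K, V) = 773 (u(K, V) = -137 + 910 = 773)
(3266721 + u(-847, -1135))/(h - 4415821) = (3266721 + 773)/(-4595240 - 4415821) = 3267494/(-9011061) = 3267494*(-1/9011061) = -3267494/9011061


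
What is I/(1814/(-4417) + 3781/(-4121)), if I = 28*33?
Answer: -16819070268/24176171 ≈ -695.69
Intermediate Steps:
I = 924
I/(1814/(-4417) + 3781/(-4121)) = 924/(1814/(-4417) + 3781/(-4121)) = 924/(1814*(-1/4417) + 3781*(-1/4121)) = 924/(-1814/4417 - 3781/4121) = 924/(-24176171/18202457) = 924*(-18202457/24176171) = -16819070268/24176171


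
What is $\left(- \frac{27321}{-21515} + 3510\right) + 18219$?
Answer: $\frac{467526756}{21515} \approx 21730.0$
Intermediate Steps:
$\left(- \frac{27321}{-21515} + 3510\right) + 18219 = \left(\left(-27321\right) \left(- \frac{1}{21515}\right) + 3510\right) + 18219 = \left(\frac{27321}{21515} + 3510\right) + 18219 = \frac{75544971}{21515} + 18219 = \frac{467526756}{21515}$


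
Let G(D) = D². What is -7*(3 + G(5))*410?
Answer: -80360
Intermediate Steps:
-7*(3 + G(5))*410 = -7*(3 + 5²)*410 = -7*(3 + 25)*410 = -7*28*410 = -196*410 = -80360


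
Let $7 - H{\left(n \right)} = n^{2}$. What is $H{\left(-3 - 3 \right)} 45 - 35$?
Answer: $-1340$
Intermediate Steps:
$H{\left(n \right)} = 7 - n^{2}$
$H{\left(-3 - 3 \right)} 45 - 35 = \left(7 - \left(-3 - 3\right)^{2}\right) 45 - 35 = \left(7 - \left(-6\right)^{2}\right) 45 - 35 = \left(7 - 36\right) 45 - 35 = \left(-29\right) 45 - 35 = -1305 - 35 = -1340$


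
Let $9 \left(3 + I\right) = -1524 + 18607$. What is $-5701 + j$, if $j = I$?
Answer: $- \frac{34253}{9} \approx -3805.9$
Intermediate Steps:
$I = \frac{17056}{9}$ ($I = -3 + \frac{-1524 + 18607}{9} = -3 + \frac{1}{9} \cdot 17083 = -3 + \frac{17083}{9} = \frac{17056}{9} \approx 1895.1$)
$j = \frac{17056}{9} \approx 1895.1$
$-5701 + j = -5701 + \frac{17056}{9} = - \frac{34253}{9}$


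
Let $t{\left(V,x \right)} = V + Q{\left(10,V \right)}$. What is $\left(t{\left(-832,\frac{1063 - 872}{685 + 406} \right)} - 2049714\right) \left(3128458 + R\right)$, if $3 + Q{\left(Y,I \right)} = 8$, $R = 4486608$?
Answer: $-15615005050706$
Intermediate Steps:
$Q{\left(Y,I \right)} = 5$ ($Q{\left(Y,I \right)} = -3 + 8 = 5$)
$t{\left(V,x \right)} = 5 + V$ ($t{\left(V,x \right)} = V + 5 = 5 + V$)
$\left(t{\left(-832,\frac{1063 - 872}{685 + 406} \right)} - 2049714\right) \left(3128458 + R\right) = \left(\left(5 - 832\right) - 2049714\right) \left(3128458 + 4486608\right) = \left(-827 - 2049714\right) 7615066 = \left(-2050541\right) 7615066 = -15615005050706$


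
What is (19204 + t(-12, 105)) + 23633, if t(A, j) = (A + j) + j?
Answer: 43035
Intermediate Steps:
t(A, j) = A + 2*j
(19204 + t(-12, 105)) + 23633 = (19204 + (-12 + 2*105)) + 23633 = (19204 + (-12 + 210)) + 23633 = (19204 + 198) + 23633 = 19402 + 23633 = 43035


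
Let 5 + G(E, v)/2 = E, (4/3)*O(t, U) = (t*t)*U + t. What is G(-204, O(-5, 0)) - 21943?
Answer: -22361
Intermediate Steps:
O(t, U) = 3*t/4 + 3*U*t²/4 (O(t, U) = 3*((t*t)*U + t)/4 = 3*(t²*U + t)/4 = 3*(U*t² + t)/4 = 3*(t + U*t²)/4 = 3*t/4 + 3*U*t²/4)
G(E, v) = -10 + 2*E
G(-204, O(-5, 0)) - 21943 = (-10 + 2*(-204)) - 21943 = (-10 - 408) - 21943 = -418 - 21943 = -22361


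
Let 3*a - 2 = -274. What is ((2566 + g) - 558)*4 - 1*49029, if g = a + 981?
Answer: -112307/3 ≈ -37436.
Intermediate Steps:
a = -272/3 (a = 2/3 + (1/3)*(-274) = 2/3 - 274/3 = -272/3 ≈ -90.667)
g = 2671/3 (g = -272/3 + 981 = 2671/3 ≈ 890.33)
((2566 + g) - 558)*4 - 1*49029 = ((2566 + 2671/3) - 558)*4 - 1*49029 = (10369/3 - 558)*4 - 49029 = (8695/3)*4 - 49029 = 34780/3 - 49029 = -112307/3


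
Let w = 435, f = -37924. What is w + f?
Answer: -37489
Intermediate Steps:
w + f = 435 - 37924 = -37489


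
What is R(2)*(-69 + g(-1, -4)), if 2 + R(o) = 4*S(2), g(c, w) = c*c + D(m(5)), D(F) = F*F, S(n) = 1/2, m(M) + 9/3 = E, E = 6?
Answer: 0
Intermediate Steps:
m(M) = 3 (m(M) = -3 + 6 = 3)
S(n) = ½
D(F) = F²
g(c, w) = 9 + c² (g(c, w) = c*c + 3² = c² + 9 = 9 + c²)
R(o) = 0 (R(o) = -2 + 4*(½) = -2 + 2 = 0)
R(2)*(-69 + g(-1, -4)) = 0*(-69 + (9 + (-1)²)) = 0*(-69 + (9 + 1)) = 0*(-69 + 10) = 0*(-59) = 0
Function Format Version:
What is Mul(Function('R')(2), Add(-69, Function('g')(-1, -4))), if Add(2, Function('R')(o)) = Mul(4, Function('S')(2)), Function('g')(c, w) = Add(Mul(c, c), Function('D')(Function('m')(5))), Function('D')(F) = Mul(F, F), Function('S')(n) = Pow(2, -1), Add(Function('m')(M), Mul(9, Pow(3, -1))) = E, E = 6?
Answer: 0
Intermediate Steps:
Function('m')(M) = 3 (Function('m')(M) = Add(-3, 6) = 3)
Function('S')(n) = Rational(1, 2)
Function('D')(F) = Pow(F, 2)
Function('g')(c, w) = Add(9, Pow(c, 2)) (Function('g')(c, w) = Add(Mul(c, c), Pow(3, 2)) = Add(Pow(c, 2), 9) = Add(9, Pow(c, 2)))
Function('R')(o) = 0 (Function('R')(o) = Add(-2, Mul(4, Rational(1, 2))) = Add(-2, 2) = 0)
Mul(Function('R')(2), Add(-69, Function('g')(-1, -4))) = Mul(0, Add(-69, Add(9, Pow(-1, 2)))) = Mul(0, Add(-69, Add(9, 1))) = Mul(0, Add(-69, 10)) = Mul(0, -59) = 0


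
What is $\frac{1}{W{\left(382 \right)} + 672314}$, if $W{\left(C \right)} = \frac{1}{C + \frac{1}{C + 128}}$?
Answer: $\frac{194821}{130980886304} \approx 1.4874 \cdot 10^{-6}$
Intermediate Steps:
$W{\left(C \right)} = \frac{1}{C + \frac{1}{128 + C}}$
$\frac{1}{W{\left(382 \right)} + 672314} = \frac{1}{\frac{128 + 382}{1 + 382^{2} + 128 \cdot 382} + 672314} = \frac{1}{\frac{1}{1 + 145924 + 48896} \cdot 510 + 672314} = \frac{1}{\frac{1}{194821} \cdot 510 + 672314} = \frac{1}{\frac{510}{194821} + 672314} = \frac{1}{\frac{130980886304}{194821}} = \frac{194821}{130980886304}$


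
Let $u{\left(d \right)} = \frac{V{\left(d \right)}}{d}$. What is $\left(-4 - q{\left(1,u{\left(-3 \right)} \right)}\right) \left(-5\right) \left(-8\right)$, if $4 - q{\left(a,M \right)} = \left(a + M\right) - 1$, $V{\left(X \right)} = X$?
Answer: $-280$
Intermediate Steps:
$u{\left(d \right)} = 1$ ($u{\left(d \right)} = \frac{d}{d} = 1$)
$q{\left(a,M \right)} = 5 - M - a$ ($q{\left(a,M \right)} = 4 - \left(\left(a + M\right) - 1\right) = 4 - \left(\left(M + a\right) - 1\right) = 4 - \left(-1 + M + a\right) = 5 - M - a$)
$\left(-4 - q{\left(1,u{\left(-3 \right)} \right)}\right) \left(-5\right) \left(-8\right) = \left(-4 - \left(5 - 1 - 1\right)\right) \left(-5\right) \left(-8\right) = \left(-4 - 3\right) \left(-5\right) \left(-8\right) = \left(-7\right) \left(-5\right) \left(-8\right) = 35 \left(-8\right) = -280$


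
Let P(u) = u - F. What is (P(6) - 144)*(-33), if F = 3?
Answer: 4653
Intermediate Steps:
P(u) = -3 + u (P(u) = u - 1*3 = u - 3 = -3 + u)
(P(6) - 144)*(-33) = ((-3 + 6) - 144)*(-33) = (3 - 144)*(-33) = -141*(-33) = 4653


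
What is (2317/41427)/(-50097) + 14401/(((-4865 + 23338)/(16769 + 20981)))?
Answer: 1128248617683415309/38338280804187 ≈ 29429.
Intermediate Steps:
(2317/41427)/(-50097) + 14401/(((-4865 + 23338)/(16769 + 20981))) = (2317*(1/41427))*(-1/50097) + 14401/((18473/37750)) = (2317/41427)*(-1/50097) + 14401/((18473*(1/37750))) = -2317/2075368419 + 14401/(18473/37750) = -2317/2075368419 + 14401*(37750/18473) = -2317/2075368419 + 543637750/18473 = 1128248617683415309/38338280804187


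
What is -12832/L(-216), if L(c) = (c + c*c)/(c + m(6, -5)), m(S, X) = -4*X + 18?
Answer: 285512/5805 ≈ 49.184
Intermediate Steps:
m(S, X) = 18 - 4*X
L(c) = (c + c**2)/(38 + c) (L(c) = (c + c*c)/(c + (18 - 4*(-5))) = (c + c**2)/(c + (18 + 20)) = (c + c**2)/(c + 38) = (c + c**2)/(38 + c))
-12832/L(-216) = -12832*(-(38 - 216)/(216*(1 - 216))) = -12832/((-216*(-215)/(-178))) = -12832/((-216*(-1/178)*(-215))) = -12832/(-23220/89) = -12832*(-89/23220) = 285512/5805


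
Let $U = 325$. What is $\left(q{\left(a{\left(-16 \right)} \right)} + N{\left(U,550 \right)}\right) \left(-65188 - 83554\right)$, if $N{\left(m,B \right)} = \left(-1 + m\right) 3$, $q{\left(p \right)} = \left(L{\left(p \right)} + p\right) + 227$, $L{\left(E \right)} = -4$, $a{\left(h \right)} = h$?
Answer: $-175366818$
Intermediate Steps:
$q{\left(p \right)} = 223 + p$ ($q{\left(p \right)} = \left(-4 + p\right) + 227 = 223 + p$)
$N{\left(m,B \right)} = -3 + 3 m$
$\left(q{\left(a{\left(-16 \right)} \right)} + N{\left(U,550 \right)}\right) \left(-65188 - 83554\right) = \left(\left(223 - 16\right) + \left(-3 + 3 \cdot 325\right)\right) \left(-65188 - 83554\right) = \left(207 + \left(-3 + 975\right)\right) \left(-148742\right) = \left(207 + 972\right) \left(-148742\right) = 1179 \left(-148742\right) = -175366818$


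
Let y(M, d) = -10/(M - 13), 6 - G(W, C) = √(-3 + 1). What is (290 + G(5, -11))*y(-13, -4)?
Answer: 1480/13 - 5*I*√2/13 ≈ 113.85 - 0.54393*I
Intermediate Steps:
G(W, C) = 6 - I*√2 (G(W, C) = 6 - √(-3 + 1) = 6 - √(-2) = 6 - I*√2)
y(M, d) = -10/(-13 + M)
(290 + G(5, -11))*y(-13, -4) = (290 + (6 - I*√2))*(-10/(-13 - 13)) = (296 - I*√2)*(-10/(-26)) = (296 - I*√2)*(-10*(-1/26)) = (296 - I*√2)*(5/13) = 1480/13 - 5*I*√2/13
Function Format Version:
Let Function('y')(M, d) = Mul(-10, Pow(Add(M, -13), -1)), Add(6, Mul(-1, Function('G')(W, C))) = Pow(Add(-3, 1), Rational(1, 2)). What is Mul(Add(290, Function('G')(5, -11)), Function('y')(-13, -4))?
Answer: Add(Rational(1480, 13), Mul(Rational(-5, 13), I, Pow(2, Rational(1, 2)))) ≈ Add(113.85, Mul(-0.54393, I))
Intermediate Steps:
Function('G')(W, C) = Add(6, Mul(-1, I, Pow(2, Rational(1, 2)))) (Function('G')(W, C) = Add(6, Mul(-1, Pow(Add(-3, 1), Rational(1, 2)))) = Add(6, Mul(-1, Pow(-2, Rational(1, 2)))) = Add(6, Mul(-1, Mul(I, Pow(2, Rational(1, 2))))) = Add(6, Mul(-1, I, Pow(2, Rational(1, 2)))))
Function('y')(M, d) = Mul(-10, Pow(Add(-13, M), -1))
Mul(Add(290, Function('G')(5, -11)), Function('y')(-13, -4)) = Mul(Add(290, Add(6, Mul(-1, I, Pow(2, Rational(1, 2))))), Mul(-10, Pow(Add(-13, -13), -1))) = Mul(Add(296, Mul(-1, I, Pow(2, Rational(1, 2)))), Mul(-10, Pow(-26, -1))) = Mul(Add(296, Mul(-1, I, Pow(2, Rational(1, 2)))), Mul(-10, Rational(-1, 26))) = Mul(Add(296, Mul(-1, I, Pow(2, Rational(1, 2)))), Rational(5, 13)) = Add(Rational(1480, 13), Mul(Rational(-5, 13), I, Pow(2, Rational(1, 2))))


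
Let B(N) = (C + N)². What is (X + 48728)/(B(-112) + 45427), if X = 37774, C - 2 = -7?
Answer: 43251/29558 ≈ 1.4633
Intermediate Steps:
C = -5 (C = 2 - 7 = -5)
B(N) = (-5 + N)²
(X + 48728)/(B(-112) + 45427) = (37774 + 48728)/((-5 - 112)² + 45427) = 86502/((-117)² + 45427) = 86502/(13689 + 45427) = 86502/59116 = 86502*(1/59116) = 43251/29558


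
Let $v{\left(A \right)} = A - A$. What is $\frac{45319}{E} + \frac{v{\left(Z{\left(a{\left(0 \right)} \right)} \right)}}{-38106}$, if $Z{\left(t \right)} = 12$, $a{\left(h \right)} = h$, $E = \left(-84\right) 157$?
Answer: $- \frac{45319}{13188} \approx -3.4364$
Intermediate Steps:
$E = -13188$
$v{\left(A \right)} = 0$
$\frac{45319}{E} + \frac{v{\left(Z{\left(a{\left(0 \right)} \right)} \right)}}{-38106} = \frac{45319}{-13188} + \frac{0}{-38106} = 45319 \left(- \frac{1}{13188}\right) + 0 \left(- \frac{1}{38106}\right) = - \frac{45319}{13188} + 0 = - \frac{45319}{13188}$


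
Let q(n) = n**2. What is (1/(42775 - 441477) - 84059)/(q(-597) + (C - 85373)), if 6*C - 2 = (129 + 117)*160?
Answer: -5291761803/17475507362 ≈ -0.30281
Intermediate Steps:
C = 19681/3 (C = 1/3 + ((129 + 117)*160)/6 = 1/3 + (246*160)/6 = 1/3 + (1/6)*39360 = 1/3 + 6560 = 19681/3 ≈ 6560.3)
(1/(42775 - 441477) - 84059)/(q(-597) + (C - 85373)) = (1/(42775 - 441477) - 84059)/((-597)**2 + (19681/3 - 85373)) = (1/(-398702) - 84059)/(356409 - 236438/3) = (-1/398702 - 84059)/(832789/3) = -33514491419/398702*3/832789 = -5291761803/17475507362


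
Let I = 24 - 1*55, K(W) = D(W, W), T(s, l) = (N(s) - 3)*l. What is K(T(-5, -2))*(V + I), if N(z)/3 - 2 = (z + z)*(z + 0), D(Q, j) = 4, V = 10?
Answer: -84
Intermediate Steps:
N(z) = 6 + 6*z² (N(z) = 6 + 3*((z + z)*(z + 0)) = 6 + 3*((2*z)*z) = 6 + 3*(2*z²) = 6 + 6*z²)
T(s, l) = l*(3 + 6*s²) (T(s, l) = ((6 + 6*s²) - 3)*l = (3 + 6*s²)*l = l*(3 + 6*s²))
K(W) = 4
I = -31 (I = 24 - 55 = -31)
K(T(-5, -2))*(V + I) = 4*(10 - 31) = 4*(-21) = -84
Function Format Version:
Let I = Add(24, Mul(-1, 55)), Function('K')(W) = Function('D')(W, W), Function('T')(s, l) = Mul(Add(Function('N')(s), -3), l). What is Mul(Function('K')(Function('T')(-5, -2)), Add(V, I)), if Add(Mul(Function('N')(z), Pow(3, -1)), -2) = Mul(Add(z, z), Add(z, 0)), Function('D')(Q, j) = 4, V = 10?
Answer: -84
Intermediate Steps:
Function('N')(z) = Add(6, Mul(6, Pow(z, 2))) (Function('N')(z) = Add(6, Mul(3, Mul(Add(z, z), Add(z, 0)))) = Add(6, Mul(3, Mul(Mul(2, z), z))) = Add(6, Mul(3, Mul(2, Pow(z, 2)))) = Add(6, Mul(6, Pow(z, 2))))
Function('T')(s, l) = Mul(l, Add(3, Mul(6, Pow(s, 2)))) (Function('T')(s, l) = Mul(Add(Add(6, Mul(6, Pow(s, 2))), -3), l) = Mul(Add(3, Mul(6, Pow(s, 2))), l) = Mul(l, Add(3, Mul(6, Pow(s, 2)))))
Function('K')(W) = 4
I = -31 (I = Add(24, -55) = -31)
Mul(Function('K')(Function('T')(-5, -2)), Add(V, I)) = Mul(4, Add(10, -31)) = Mul(4, -21) = -84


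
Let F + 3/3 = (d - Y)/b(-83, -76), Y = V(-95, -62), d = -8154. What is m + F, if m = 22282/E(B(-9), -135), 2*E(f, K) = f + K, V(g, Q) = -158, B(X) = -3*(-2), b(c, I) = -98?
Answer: -1674215/6321 ≈ -264.87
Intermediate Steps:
B(X) = 6
E(f, K) = K/2 + f/2 (E(f, K) = (f + K)/2 = (K + f)/2 = K/2 + f/2)
Y = -158
m = -44564/129 (m = 22282/((½)*(-135) + (½)*6) = 22282/(-135/2 + 3) = 22282/(-129/2) = 22282*(-2/129) = -44564/129 ≈ -345.46)
F = 3949/49 (F = -1 + (-8154 - 1*(-158))/(-98) = -1 + (-8154 + 158)*(-1/98) = -1 - 7996*(-1/98) = -1 + 3998/49 = 3949/49 ≈ 80.592)
m + F = -44564/129 + 3949/49 = -1674215/6321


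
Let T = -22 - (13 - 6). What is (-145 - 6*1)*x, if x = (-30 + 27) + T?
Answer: 4832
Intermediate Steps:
T = -29 (T = -22 - 1*7 = -22 - 7 = -29)
x = -32 (x = (-30 + 27) - 29 = -3 - 29 = -32)
(-145 - 6*1)*x = (-145 - 6*1)*(-32) = (-145 - 6)*(-32) = -151*(-32) = 4832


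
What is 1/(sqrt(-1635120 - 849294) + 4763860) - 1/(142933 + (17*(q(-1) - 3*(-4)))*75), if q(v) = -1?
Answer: 3*(-sqrt(276046) + 1535634*I)/(156958*(-4763860*I + 3*sqrt(276046))) ≈ -6.1612e-6 - 6.9453e-11*I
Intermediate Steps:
1/(sqrt(-1635120 - 849294) + 4763860) - 1/(142933 + (17*(q(-1) - 3*(-4)))*75) = 1/(sqrt(-1635120 - 849294) + 4763860) - 1/(142933 + (17*(-1 - 3*(-4)))*75) = 1/(sqrt(-2484414) + 4763860) - 1/(142933 + (17*(-1 + 12))*75) = 1/(3*I*sqrt(276046) + 4763860) - 1/(142933 + (17*11)*75) = 1/(4763860 + 3*I*sqrt(276046)) - 1/(142933 + 187*75) = 1/(4763860 + 3*I*sqrt(276046)) - 1/(142933 + 14025) = 1/(4763860 + 3*I*sqrt(276046)) - 1/156958 = -1/156958 + 1/(4763860 + 3*I*sqrt(276046))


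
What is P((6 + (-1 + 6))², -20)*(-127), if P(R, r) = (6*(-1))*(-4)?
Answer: -3048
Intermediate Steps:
P(R, r) = 24 (P(R, r) = -6*(-4) = 24)
P((6 + (-1 + 6))², -20)*(-127) = 24*(-127) = -3048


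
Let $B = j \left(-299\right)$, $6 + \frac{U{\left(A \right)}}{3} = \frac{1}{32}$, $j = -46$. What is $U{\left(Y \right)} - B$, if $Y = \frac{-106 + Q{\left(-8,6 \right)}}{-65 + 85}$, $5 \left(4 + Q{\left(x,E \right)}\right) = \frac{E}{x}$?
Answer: $- \frac{440701}{32} \approx -13772.0$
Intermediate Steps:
$Q{\left(x,E \right)} = -4 + \frac{E}{5 x}$ ($Q{\left(x,E \right)} = -4 + \frac{E \frac{1}{x}}{5} = -4 + \frac{E}{5 x}$)
$Y = - \frac{2203}{400}$ ($Y = \frac{-106 - \left(4 - \frac{6}{5 \left(-8\right)}\right)}{-65 + 85} = \frac{-106 - \left(4 - - \frac{3}{20}\right)}{20} = \left(-106 - \frac{83}{20}\right) \frac{1}{20} = \left(- \frac{2203}{20}\right) \frac{1}{20} = - \frac{2203}{400} \approx -5.5075$)
$U{\left(A \right)} = - \frac{573}{32}$ ($U{\left(A \right)} = -18 + \frac{3}{32} = - \frac{573}{32}$)
$B = 13754$ ($B = \left(-46\right) \left(-299\right) = 13754$)
$U{\left(Y \right)} - B = - \frac{573}{32} - 13754 = - \frac{440701}{32}$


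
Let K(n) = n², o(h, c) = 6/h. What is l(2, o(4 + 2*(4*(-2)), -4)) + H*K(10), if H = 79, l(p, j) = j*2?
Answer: 7899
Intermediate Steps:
l(p, j) = 2*j
l(2, o(4 + 2*(4*(-2)), -4)) + H*K(10) = 2*(6/(4 + 2*(4*(-2)))) + 79*10² = 2*(6/(4 + 2*(-8))) + 79*100 = 2*(6/(4 - 16)) + 7900 = 2*(6/(-12)) + 7900 = 2*(6*(-1/12)) + 7900 = 2*(-½) + 7900 = -1 + 7900 = 7899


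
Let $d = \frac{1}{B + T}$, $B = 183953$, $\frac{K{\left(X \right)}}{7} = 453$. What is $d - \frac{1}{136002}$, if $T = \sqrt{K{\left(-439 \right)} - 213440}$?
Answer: $\frac{- \sqrt{210269} + 47951 i}{136002 \left(\sqrt{210269} - 183953 i\right)} \approx -1.9167 \cdot 10^{-6} - 1.3551 \cdot 10^{-8} i$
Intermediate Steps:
$K{\left(X \right)} = 3171$ ($K{\left(X \right)} = 7 \cdot 453 = 3171$)
$T = i \sqrt{210269}$ ($T = \sqrt{3171 - 213440} = \sqrt{-210269} = i \sqrt{210269} \approx 458.55 i$)
$d = \frac{1}{183953 + i \sqrt{210269}} \approx 5.4361 \cdot 10^{-6} - 1.355 \cdot 10^{-8} i$
$d - \frac{1}{136002} = \left(\frac{183953}{33838916478} - \frac{i \sqrt{210269}}{33838916478}\right) - \frac{1}{136002} = - \frac{245026127}{127837786634471} - \frac{i \sqrt{210269}}{33838916478}$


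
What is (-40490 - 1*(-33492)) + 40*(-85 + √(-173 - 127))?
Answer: -10398 + 400*I*√3 ≈ -10398.0 + 692.82*I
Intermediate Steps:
(-40490 - 1*(-33492)) + 40*(-85 + √(-173 - 127)) = (-40490 + 33492) + 40*(-85 + √(-300)) = -6998 + 40*(-85 + 10*I*√3) = -6998 + (-3400 + 400*I*√3) = -10398 + 400*I*√3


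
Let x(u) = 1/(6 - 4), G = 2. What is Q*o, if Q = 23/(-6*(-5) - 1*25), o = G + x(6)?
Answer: 23/2 ≈ 11.500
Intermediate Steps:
x(u) = ½ (x(u) = 1/2 = ½)
o = 5/2 (o = 2 + ½ = 5/2 ≈ 2.5000)
Q = 23/5 (Q = 23/(30 - 25) = 23/5 ≈ 4.6000)
Q*o = (23/5)*(5/2) = 23/2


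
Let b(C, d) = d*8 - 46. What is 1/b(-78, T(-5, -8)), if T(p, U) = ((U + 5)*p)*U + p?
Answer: -1/1046 ≈ -0.00095602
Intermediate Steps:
T(p, U) = p + U*p*(5 + U) (T(p, U) = ((5 + U)*p)*U + p = (p*(5 + U))*U + p = U*p*(5 + U) + p = p + U*p*(5 + U))
b(C, d) = -46 + 8*d (b(C, d) = 8*d - 46 = -46 + 8*d)
1/b(-78, T(-5, -8)) = 1/(-46 + 8*(-5*(1 + (-8)² + 5*(-8)))) = 1/(-46 + 8*(-5*(1 + 64 - 40))) = 1/(-46 + 8*(-5*25)) = 1/(-46 + 8*(-125)) = 1/(-46 - 1000) = 1/(-1046) = -1/1046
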